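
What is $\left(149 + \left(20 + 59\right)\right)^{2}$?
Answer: $51984$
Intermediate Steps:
$\left(149 + \left(20 + 59\right)\right)^{2} = \left(149 + 79\right)^{2} = 228^{2} = 51984$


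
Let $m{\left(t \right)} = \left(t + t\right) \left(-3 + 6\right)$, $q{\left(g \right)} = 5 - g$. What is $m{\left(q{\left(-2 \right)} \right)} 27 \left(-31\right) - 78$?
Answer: $-35232$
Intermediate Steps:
$m{\left(t \right)} = 6 t$ ($m{\left(t \right)} = 2 t 3 = 6 t$)
$m{\left(q{\left(-2 \right)} \right)} 27 \left(-31\right) - 78 = 6 \left(5 - -2\right) 27 \left(-31\right) - 78 = 6 \left(5 + 2\right) 27 \left(-31\right) - 78 = 6 \cdot 7 \cdot 27 \left(-31\right) - 78 = 42 \cdot 27 \left(-31\right) - 78 = 1134 \left(-31\right) - 78 = -35154 - 78 = -35232$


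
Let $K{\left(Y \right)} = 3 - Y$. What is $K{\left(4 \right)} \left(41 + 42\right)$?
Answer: $-83$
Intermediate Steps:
$K{\left(4 \right)} \left(41 + 42\right) = \left(3 - 4\right) \left(41 + 42\right) = \left(3 - 4\right) 83 = \left(-1\right) 83 = -83$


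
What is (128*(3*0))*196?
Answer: 0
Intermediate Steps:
(128*(3*0))*196 = (128*0)*196 = 0*196 = 0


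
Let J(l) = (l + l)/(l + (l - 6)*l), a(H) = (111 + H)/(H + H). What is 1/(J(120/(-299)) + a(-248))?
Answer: -801040/75353 ≈ -10.630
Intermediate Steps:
a(H) = (111 + H)/(2*H) (a(H) = (111 + H)/((2*H)) = (111 + H)*(1/(2*H)) = (111 + H)/(2*H))
J(l) = 2*l/(l + l*(-6 + l)) (J(l) = (2*l)/(l + (-6 + l)*l) = (2*l)/(l + l*(-6 + l)) = 2*l/(l + l*(-6 + l)))
1/(J(120/(-299)) + a(-248)) = 1/(2/(-5 + 120/(-299)) + (½)*(111 - 248)/(-248)) = 1/(2/(-5 + 120*(-1/299)) + (½)*(-1/248)*(-137)) = 1/(2/(-5 - 120/299) + 137/496) = 1/(2/(-1615/299) + 137/496) = 1/(2*(-299/1615) + 137/496) = 1/(-598/1615 + 137/496) = 1/(-75353/801040) = -801040/75353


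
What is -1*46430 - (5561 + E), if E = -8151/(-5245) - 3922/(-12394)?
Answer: -1689938047807/32503265 ≈ -51993.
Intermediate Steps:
E = 60797192/32503265 (E = -8151*(-1/5245) - 3922*(-1/12394) = 8151/5245 + 1961/6197 = 60797192/32503265 ≈ 1.8705)
-1*46430 - (5561 + E) = -1*46430 - (5561 + 60797192/32503265) = -46430 - 1*180811453857/32503265 = -46430 - 180811453857/32503265 = -1689938047807/32503265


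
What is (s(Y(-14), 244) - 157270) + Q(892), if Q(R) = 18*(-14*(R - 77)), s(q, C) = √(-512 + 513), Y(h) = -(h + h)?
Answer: -362649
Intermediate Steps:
Y(h) = -2*h
s(q, C) = 1 (s(q, C) = √1 = 1)
Q(R) = 19404 - 252*R (Q(R) = 18*(-14*(-77 + R)) = 18*(1078 - 14*R) = 19404 - 252*R)
(s(Y(-14), 244) - 157270) + Q(892) = (1 - 157270) + (19404 - 252*892) = -157269 + (19404 - 224784) = -157269 - 205380 = -362649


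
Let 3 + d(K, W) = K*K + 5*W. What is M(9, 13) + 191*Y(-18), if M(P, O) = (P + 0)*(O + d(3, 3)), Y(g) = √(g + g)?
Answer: 306 + 1146*I ≈ 306.0 + 1146.0*I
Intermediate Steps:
d(K, W) = -3 + K² + 5*W (d(K, W) = -3 + (K*K + 5*W) = -3 + (K² + 5*W) = -3 + K² + 5*W)
Y(g) = √2*√g (Y(g) = √(2*g) = √2*√g)
M(P, O) = P*(21 + O) (M(P, O) = (P + 0)*(O + (-3 + 3² + 5*3)) = P*(O + (-3 + 9 + 15)) = P*(O + 21) = P*(21 + O))
M(9, 13) + 191*Y(-18) = 9*(21 + 13) + 191*(√2*√(-18)) = 9*34 + 191*(√2*(3*I*√2)) = 306 + 191*(6*I) = 306 + 1146*I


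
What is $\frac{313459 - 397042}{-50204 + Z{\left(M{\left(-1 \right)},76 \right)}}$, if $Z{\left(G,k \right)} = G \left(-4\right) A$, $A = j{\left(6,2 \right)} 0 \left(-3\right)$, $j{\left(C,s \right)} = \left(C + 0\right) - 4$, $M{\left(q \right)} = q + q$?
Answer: $\frac{83583}{50204} \approx 1.6649$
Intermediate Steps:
$M{\left(q \right)} = 2 q$
$j{\left(C,s \right)} = -4 + C$ ($j{\left(C,s \right)} = C - 4 = -4 + C$)
$A = 0$ ($A = \left(-4 + 6\right) 0 \left(-3\right) = 2 \cdot 0 \left(-3\right) = 0 \left(-3\right) = 0$)
$Z{\left(G,k \right)} = 0$ ($Z{\left(G,k \right)} = G \left(-4\right) 0 = - 4 G 0 = 0$)
$\frac{313459 - 397042}{-50204 + Z{\left(M{\left(-1 \right)},76 \right)}} = \frac{313459 - 397042}{-50204 + 0} = - \frac{83583}{-50204} = \left(-83583\right) \left(- \frac{1}{50204}\right) = \frac{83583}{50204}$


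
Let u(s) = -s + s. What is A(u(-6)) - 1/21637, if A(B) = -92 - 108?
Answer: -4327401/21637 ≈ -200.00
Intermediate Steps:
u(s) = 0
A(B) = -200
A(u(-6)) - 1/21637 = -200 - 1/21637 = -4327401/21637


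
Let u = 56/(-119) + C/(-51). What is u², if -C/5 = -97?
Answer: 259081/2601 ≈ 99.608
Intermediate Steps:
C = 485 (C = -5*(-97) = 485)
u = -509/51 (u = 56/(-119) + 485/(-51) = 56*(-1/119) + 485*(-1/51) = -8/17 - 485/51 = -509/51 ≈ -9.9804)
u² = (-509/51)² = 259081/2601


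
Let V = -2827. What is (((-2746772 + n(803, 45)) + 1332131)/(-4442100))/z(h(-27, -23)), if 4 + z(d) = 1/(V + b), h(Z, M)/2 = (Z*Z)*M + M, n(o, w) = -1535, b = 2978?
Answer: -53460644/669646575 ≈ -0.079834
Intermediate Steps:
h(Z, M) = 2*M + 2*M*Z**2 (h(Z, M) = 2*((Z*Z)*M + M) = 2*(Z**2*M + M) = 2*(M*Z**2 + M) = 2*(M + M*Z**2) = 2*M + 2*M*Z**2)
z(d) = -603/151 (z(d) = -4 + 1/(-2827 + 2978) = -4 + 1/151 = -603/151)
(((-2746772 + n(803, 45)) + 1332131)/(-4442100))/z(h(-27, -23)) = (((-2746772 - 1535) + 1332131)/(-4442100))/(-603/151) = ((-2748307 + 1332131)*(-1/4442100))*(-151/603) = -1416176*(-1/4442100)*(-151/603) = (354044/1110525)*(-151/603) = -53460644/669646575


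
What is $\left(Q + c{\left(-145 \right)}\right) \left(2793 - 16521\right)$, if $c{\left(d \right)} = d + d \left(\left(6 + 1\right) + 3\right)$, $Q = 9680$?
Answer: $-110990880$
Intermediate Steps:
$c{\left(d \right)} = 11 d$ ($c{\left(d \right)} = d + d \left(7 + 3\right) = d + d 10 = d + 10 d = 11 d$)
$\left(Q + c{\left(-145 \right)}\right) \left(2793 - 16521\right) = \left(9680 + 11 \left(-145\right)\right) \left(2793 - 16521\right) = \left(9680 - 1595\right) \left(-13728\right) = 8085 \left(-13728\right) = -110990880$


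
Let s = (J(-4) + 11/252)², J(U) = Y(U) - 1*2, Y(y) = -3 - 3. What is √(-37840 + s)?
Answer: I*√2398971335/252 ≈ 194.36*I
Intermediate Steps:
Y(y) = -6
J(U) = -8 (J(U) = -6 - 1*2 = -6 - 2 = -8)
s = 4020025/63504 (s = (-8 + 11/252)² = (-2005/252)² = 4020025/63504 ≈ 63.303)
√(-37840 + s) = √(-37840 + 4020025/63504) = √(-2398971335/63504) = I*√2398971335/252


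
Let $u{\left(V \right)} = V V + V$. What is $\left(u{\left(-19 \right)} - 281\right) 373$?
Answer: $22753$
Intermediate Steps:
$u{\left(V \right)} = V + V^{2}$ ($u{\left(V \right)} = V^{2} + V = V + V^{2}$)
$\left(u{\left(-19 \right)} - 281\right) 373 = \left(- 19 \left(1 - 19\right) - 281\right) 373 = \left(\left(-19\right) \left(-18\right) - 281\right) 373 = \left(342 - 281\right) 373 = 61 \cdot 373 = 22753$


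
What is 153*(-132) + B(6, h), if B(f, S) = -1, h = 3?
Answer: -20197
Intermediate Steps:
153*(-132) + B(6, h) = 153*(-132) - 1 = -20196 - 1 = -20197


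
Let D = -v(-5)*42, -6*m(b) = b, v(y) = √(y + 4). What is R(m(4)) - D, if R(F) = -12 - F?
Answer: -34/3 + 42*I ≈ -11.333 + 42.0*I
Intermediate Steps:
v(y) = √(4 + y)
m(b) = -b/6
D = -42*I (D = -√(4 - 5)*42 = -√(-1)*42 = -I*42 = -42*I ≈ -42.0*I)
R(m(4)) - D = (-12 - (-1)*4/6) - (-42)*I = (-12 - 1*(-⅔)) + 42*I = (-12 + ⅔) + 42*I = -34/3 + 42*I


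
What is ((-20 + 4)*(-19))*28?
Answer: 8512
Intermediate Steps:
((-20 + 4)*(-19))*28 = -16*(-19)*28 = 304*28 = 8512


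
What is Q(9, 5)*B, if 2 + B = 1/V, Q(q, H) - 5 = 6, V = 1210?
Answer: -2419/110 ≈ -21.991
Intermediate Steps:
Q(q, H) = 11 (Q(q, H) = 5 + 6 = 11)
B = -2419/1210 (B = -2 + 1/1210 = -2419/1210 ≈ -1.9992)
Q(9, 5)*B = 11*(-2419/1210) = -2419/110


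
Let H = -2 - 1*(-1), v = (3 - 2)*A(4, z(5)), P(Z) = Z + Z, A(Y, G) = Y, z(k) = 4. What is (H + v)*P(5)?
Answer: 30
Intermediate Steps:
P(Z) = 2*Z
v = 4 (v = (3 - 2)*4 = 1*4 = 4)
H = -1 (H = -2 + 1 = -1)
(H + v)*P(5) = (-1 + 4)*(2*5) = 3*10 = 30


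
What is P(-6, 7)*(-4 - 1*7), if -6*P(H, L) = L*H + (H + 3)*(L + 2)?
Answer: -253/2 ≈ -126.50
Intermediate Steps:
P(H, L) = -H*L/6 - (2 + L)*(3 + H)/6 (P(H, L) = -(L*H + (H + 3)*(L + 2))/6 = -(H*L + (3 + H)*(2 + L))/6 = -(H*L + (2 + L)*(3 + H))/6 = -H*L/6 - (2 + L)*(3 + H)/6)
P(-6, 7)*(-4 - 1*7) = (-1 - 1/2*7 - 1/3*(-6) - 1/3*(-6)*7)*(-4 - 1*7) = (-1 - 7/2 + 2 + 14)*(-4 - 7) = (23/2)*(-11) = -253/2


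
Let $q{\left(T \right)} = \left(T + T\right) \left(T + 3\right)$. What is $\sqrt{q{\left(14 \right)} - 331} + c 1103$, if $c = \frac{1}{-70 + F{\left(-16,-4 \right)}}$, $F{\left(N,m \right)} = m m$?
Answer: $- \frac{1103}{54} + \sqrt{145} \approx -8.3843$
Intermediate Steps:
$F{\left(N,m \right)} = m^{2}$
$q{\left(T \right)} = 2 T \left(3 + T\right)$
$c = - \frac{1}{54}$ ($c = \frac{1}{-70 + \left(-4\right)^{2}} = \frac{1}{-70 + 16} = \frac{1}{-54} = - \frac{1}{54} \approx -0.018519$)
$\sqrt{q{\left(14 \right)} - 331} + c 1103 = \sqrt{2 \cdot 14 \left(3 + 14\right) - 331} - \frac{1103}{54} = \sqrt{2 \cdot 14 \cdot 17 - 331} - \frac{1103}{54} = \sqrt{476 - 331} - \frac{1103}{54} = \sqrt{145} - \frac{1103}{54} = - \frac{1103}{54} + \sqrt{145}$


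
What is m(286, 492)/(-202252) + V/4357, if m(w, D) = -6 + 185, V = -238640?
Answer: -48266197183/881211964 ≈ -54.773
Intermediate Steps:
m(w, D) = 179
m(286, 492)/(-202252) + V/4357 = 179/(-202252) - 238640/4357 = 179*(-1/202252) - 238640*1/4357 = -179/202252 - 238640/4357 = -48266197183/881211964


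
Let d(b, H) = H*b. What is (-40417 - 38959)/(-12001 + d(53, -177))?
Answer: 39688/10691 ≈ 3.7123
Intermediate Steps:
(-40417 - 38959)/(-12001 + d(53, -177)) = (-40417 - 38959)/(-12001 - 177*53) = -79376/(-12001 - 9381) = -79376/(-21382) = -79376*(-1/21382) = 39688/10691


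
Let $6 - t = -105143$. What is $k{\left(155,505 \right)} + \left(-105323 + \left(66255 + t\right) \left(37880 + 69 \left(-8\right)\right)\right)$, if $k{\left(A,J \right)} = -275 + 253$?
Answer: $6398063167$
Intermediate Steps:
$t = 105149$ ($t = 6 - -105143 = 6 + 105143 = 105149$)
$k{\left(A,J \right)} = -22$
$k{\left(155,505 \right)} + \left(-105323 + \left(66255 + t\right) \left(37880 + 69 \left(-8\right)\right)\right) = -22 - \left(105323 - \left(66255 + 105149\right) \left(37880 + 69 \left(-8\right)\right)\right) = -22 - \left(105323 - 171404 \left(37880 - 552\right)\right) = -22 + \left(-105323 + 171404 \cdot 37328\right) = -22 + \left(-105323 + 6398168512\right) = -22 + 6398063189 = 6398063167$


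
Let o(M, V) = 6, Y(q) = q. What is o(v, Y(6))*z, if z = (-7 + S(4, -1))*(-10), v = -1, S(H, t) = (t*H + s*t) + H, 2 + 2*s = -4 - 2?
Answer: 180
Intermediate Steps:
s = -4 (s = -1 + (-4 - 2)/2 = -1 + (½)*(-6) = -1 - 3 = -4)
S(H, t) = H - 4*t + H*t (S(H, t) = (t*H - 4*t) + H = (H*t - 4*t) + H = (-4*t + H*t) + H = H - 4*t + H*t)
z = 30 (z = (-7 + (4 - 4*(-1) + 4*(-1)))*(-10) = (-7 + (4 + 4 - 4))*(-10) = (-7 + 4)*(-10) = -3*(-10) = 30)
o(v, Y(6))*z = 6*30 = 180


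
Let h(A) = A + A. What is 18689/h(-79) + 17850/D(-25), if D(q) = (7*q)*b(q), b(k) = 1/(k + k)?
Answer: 787111/158 ≈ 4981.7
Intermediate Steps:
b(k) = 1/(2*k)
h(A) = 2*A
D(q) = 7/2 (D(q) = (7*q)*(1/(2*q)) = 7/2)
18689/h(-79) + 17850/D(-25) = 18689/((2*(-79))) + 17850/(7/2) = 18689/(-158) + 17850*(2/7) = 18689*(-1/158) + 5100 = -18689/158 + 5100 = 787111/158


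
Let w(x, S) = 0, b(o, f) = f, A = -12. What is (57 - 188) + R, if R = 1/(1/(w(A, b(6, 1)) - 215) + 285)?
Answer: -8026679/61274 ≈ -131.00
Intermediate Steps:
R = 215/61274 (R = 1/(1/(0 - 215) + 285) = 1/(1/(-215) + 285) = 1/(-1/215 + 285) = 1/(61274/215) = 215/61274 ≈ 0.0035088)
(57 - 188) + R = (57 - 188) + 215/61274 = -131 + 215/61274 = -8026679/61274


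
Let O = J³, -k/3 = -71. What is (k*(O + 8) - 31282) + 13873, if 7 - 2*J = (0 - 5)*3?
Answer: 267798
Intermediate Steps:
k = 213 (k = -3*(-71) = 213)
J = 11 (J = 7/2 - (0 - 5)*3/2 = 7/2 - (-5)*3/2 = 7/2 - ½*(-15) = 7/2 + 15/2 = 11)
O = 1331 (O = 11³ = 1331)
(k*(O + 8) - 31282) + 13873 = (213*(1331 + 8) - 31282) + 13873 = (213*1339 - 31282) + 13873 = (285207 - 31282) + 13873 = 253925 + 13873 = 267798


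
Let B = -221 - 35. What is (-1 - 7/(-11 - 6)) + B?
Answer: -4362/17 ≈ -256.59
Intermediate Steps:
B = -256
(-1 - 7/(-11 - 6)) + B = (-1 - 7/(-11 - 6)) - 256 = (-1 - 7/(-17)) - 256 = (-1 - 1/17*(-7)) - 256 = (-1 + 7/17) - 256 = -10/17 - 256 = -4362/17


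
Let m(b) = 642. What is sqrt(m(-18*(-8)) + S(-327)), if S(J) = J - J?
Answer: sqrt(642) ≈ 25.338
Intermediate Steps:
S(J) = 0
sqrt(m(-18*(-8)) + S(-327)) = sqrt(642 + 0) = sqrt(642)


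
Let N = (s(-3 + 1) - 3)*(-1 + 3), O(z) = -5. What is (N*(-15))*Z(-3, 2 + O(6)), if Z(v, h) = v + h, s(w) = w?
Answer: -900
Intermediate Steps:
Z(v, h) = h + v
N = -10 (N = ((-3 + 1) - 3)*(-1 + 3) = (-2 - 3)*2 = -5*2 = -10)
(N*(-15))*Z(-3, 2 + O(6)) = (-10*(-15))*((2 - 5) - 3) = 150*(-3 - 3) = 150*(-6) = -900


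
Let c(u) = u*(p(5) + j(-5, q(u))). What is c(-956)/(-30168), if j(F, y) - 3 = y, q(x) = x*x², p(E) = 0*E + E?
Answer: -11601097284/419 ≈ -2.7688e+7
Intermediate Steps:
p(E) = E (p(E) = 0 + E = E)
q(x) = x³
j(F, y) = 3 + y
c(u) = u*(8 + u³) (c(u) = u*(5 + (3 + u³)) = u*(8 + u³))
c(-956)/(-30168) = -956*(8 + (-956)³)/(-30168) = -956*(8 - 873722816)*(-1/30168) = -956*(-873722808)*(-1/30168) = 835279004448*(-1/30168) = -11601097284/419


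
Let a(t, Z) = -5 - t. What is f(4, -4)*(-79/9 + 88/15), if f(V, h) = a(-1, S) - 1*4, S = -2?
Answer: 1048/45 ≈ 23.289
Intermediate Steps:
f(V, h) = -8 (f(V, h) = (-5 - 1*(-1)) - 1*4 = (-5 + 1) - 4 = -4 - 4 = -8)
f(4, -4)*(-79/9 + 88/15) = -8*(-79/9 + 88/15) = -8*(-131/45) = 1048/45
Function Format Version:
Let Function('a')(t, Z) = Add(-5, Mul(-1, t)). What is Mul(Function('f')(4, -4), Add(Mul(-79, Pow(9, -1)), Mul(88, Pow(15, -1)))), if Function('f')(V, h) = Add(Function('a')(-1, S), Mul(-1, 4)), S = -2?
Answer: Rational(1048, 45) ≈ 23.289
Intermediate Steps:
Function('f')(V, h) = -8 (Function('f')(V, h) = Add(Add(-5, Mul(-1, -1)), Mul(-1, 4)) = Add(Add(-5, 1), -4) = Add(-4, -4) = -8)
Mul(Function('f')(4, -4), Add(Mul(-79, Pow(9, -1)), Mul(88, Pow(15, -1)))) = Mul(-8, Add(Mul(-79, Pow(9, -1)), Mul(88, Pow(15, -1)))) = Mul(-8, Add(Mul(-79, Rational(1, 9)), Mul(88, Rational(1, 15)))) = Mul(-8, Add(Rational(-79, 9), Rational(88, 15))) = Mul(-8, Rational(-131, 45)) = Rational(1048, 45)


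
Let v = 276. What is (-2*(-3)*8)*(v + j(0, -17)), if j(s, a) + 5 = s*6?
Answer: 13008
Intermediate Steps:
j(s, a) = -5 + 6*s (j(s, a) = -5 + s*6 = -5 + 6*s)
(-2*(-3)*8)*(v + j(0, -17)) = (-2*(-3)*8)*(276 + (-5 + 6*0)) = (6*8)*(276 + (-5 + 0)) = 48*(276 - 5) = 48*271 = 13008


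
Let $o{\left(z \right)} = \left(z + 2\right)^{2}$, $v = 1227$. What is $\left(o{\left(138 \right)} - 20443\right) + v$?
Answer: $384$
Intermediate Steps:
$o{\left(z \right)} = \left(2 + z\right)^{2}$
$\left(o{\left(138 \right)} - 20443\right) + v = \left(\left(2 + 138\right)^{2} - 20443\right) + 1227 = \left(140^{2} - 20443\right) + 1227 = \left(19600 - 20443\right) + 1227 = -843 + 1227 = 384$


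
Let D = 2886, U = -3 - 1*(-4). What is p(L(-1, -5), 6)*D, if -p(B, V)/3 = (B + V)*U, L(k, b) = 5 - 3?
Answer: -69264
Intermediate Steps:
U = 1 (U = -3 + 4 = 1)
L(k, b) = 2
p(B, V) = -3*B - 3*V (p(B, V) = -3*(B + V) = -3*B - 3*V)
p(L(-1, -5), 6)*D = (-3*2 - 3*6)*2886 = (-6 - 18)*2886 = -24*2886 = -69264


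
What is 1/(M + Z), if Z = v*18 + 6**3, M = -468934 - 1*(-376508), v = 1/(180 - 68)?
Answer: -56/5163751 ≈ -1.0845e-5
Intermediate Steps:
v = 1/112 ≈ 0.0089286
M = -92426 (M = -468934 + 376508 = -92426)
Z = 12105/56 (Z = (1/112)*18 + 6**3 = 9/56 + 216 = 12105/56 ≈ 216.16)
1/(M + Z) = 1/(-92426 + 12105/56) = 1/(-5163751/56) = -56/5163751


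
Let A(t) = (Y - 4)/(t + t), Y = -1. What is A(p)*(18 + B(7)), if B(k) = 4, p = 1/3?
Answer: -165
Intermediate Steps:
p = ⅓ ≈ 0.33333
A(t) = -5/(2*t) (A(t) = (-1 - 4)/(t + t) = -5*1/(2*t) = -5/(2*t))
A(p)*(18 + B(7)) = (-5/(2*⅓))*(18 + 4) = -5/2*3*22 = -15/2*22 = -165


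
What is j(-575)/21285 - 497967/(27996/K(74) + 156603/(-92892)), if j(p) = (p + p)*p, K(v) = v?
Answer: -55152859362394/42718760865 ≈ -1291.1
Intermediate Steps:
j(p) = 2*p² (j(p) = (2*p)*p = 2*p²)
j(-575)/21285 - 497967/(27996/K(74) + 156603/(-92892)) = (2*(-575)²)/21285 - 497967/(27996/74 + 156603/(-92892)) = (2*330625)*(1/21285) - 497967/(27996*(1/74) + 156603*(-1/92892)) = 661250*(1/21285) - 497967/(13998/37 - 52201/30964) = 132250/4257 - 497967/431502635/1145668 = 132250/4257 - 497967*1145668/431502635 = 132250/4257 - 570504856956/431502635 = -55152859362394/42718760865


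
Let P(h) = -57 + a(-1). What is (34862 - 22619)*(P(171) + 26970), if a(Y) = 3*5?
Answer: 329679504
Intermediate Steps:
a(Y) = 15
P(h) = -42 (P(h) = -57 + 15 = -42)
(34862 - 22619)*(P(171) + 26970) = (34862 - 22619)*(-42 + 26970) = 12243*26928 = 329679504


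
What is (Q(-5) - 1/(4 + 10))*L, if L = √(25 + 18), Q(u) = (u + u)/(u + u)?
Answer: 13*√43/14 ≈ 6.0891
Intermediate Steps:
Q(u) = 1 (Q(u) = (2*u)/((2*u)) = (2*u)*(1/(2*u)) = 1)
L = √43 ≈ 6.5574
(Q(-5) - 1/(4 + 10))*L = (1 - 1/(4 + 10))*√43 = (1 - 1/14)*√43 = 13*√43/14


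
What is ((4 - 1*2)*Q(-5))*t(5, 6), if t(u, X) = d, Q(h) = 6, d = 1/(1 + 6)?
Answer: 12/7 ≈ 1.7143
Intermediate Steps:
d = ⅐ (d = 1/7 = ⅐ ≈ 0.14286)
t(u, X) = ⅐
((4 - 1*2)*Q(-5))*t(5, 6) = ((4 - 1*2)*6)*(⅐) = ((4 - 2)*6)*(⅐) = (2*6)*(⅐) = 12*(⅐) = 12/7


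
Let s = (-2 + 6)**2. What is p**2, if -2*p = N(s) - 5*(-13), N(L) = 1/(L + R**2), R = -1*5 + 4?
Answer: 305809/289 ≈ 1058.2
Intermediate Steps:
s = 16 (s = 4**2 = 16)
R = -1 (R = -5 + 4 = -1)
N(L) = 1/(1 + L) (N(L) = 1/(L + (-1)**2) = 1/(L + 1) = 1/(1 + L))
p = -553/17 (p = -(1/(1 + 16) - 5*(-13))/2 = -(1/17 + 65)/2 = -1/2*1106/17 = -553/17 ≈ -32.529)
p**2 = (-553/17)**2 = 305809/289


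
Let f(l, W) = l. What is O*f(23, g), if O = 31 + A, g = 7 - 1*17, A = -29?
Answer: 46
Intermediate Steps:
g = -10 (g = 7 - 17 = -10)
O = 2 (O = 31 - 29 = 2)
O*f(23, g) = 2*23 = 46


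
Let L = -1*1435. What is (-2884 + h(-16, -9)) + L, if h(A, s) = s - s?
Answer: -4319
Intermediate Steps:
L = -1435
h(A, s) = 0
(-2884 + h(-16, -9)) + L = (-2884 + 0) - 1435 = -2884 - 1435 = -4319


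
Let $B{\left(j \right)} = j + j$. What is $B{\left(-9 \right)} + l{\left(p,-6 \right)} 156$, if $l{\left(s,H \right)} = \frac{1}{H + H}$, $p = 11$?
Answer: $-31$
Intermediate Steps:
$B{\left(j \right)} = 2 j$
$l{\left(s,H \right)} = \frac{1}{2 H}$
$B{\left(-9 \right)} + l{\left(p,-6 \right)} 156 = 2 \left(-9\right) + \frac{1}{2 \left(-6\right)} 156 = -18 + \frac{1}{2} \left(- \frac{1}{6}\right) 156 = -18 - 13 = -31$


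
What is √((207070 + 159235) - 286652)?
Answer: √79653 ≈ 282.23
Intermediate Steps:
√((207070 + 159235) - 286652) = √(366305 - 286652) = √79653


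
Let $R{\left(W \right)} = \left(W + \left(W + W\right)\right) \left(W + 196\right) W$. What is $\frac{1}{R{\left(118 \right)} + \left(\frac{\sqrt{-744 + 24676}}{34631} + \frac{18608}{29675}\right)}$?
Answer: $\frac{3463111438451031861792850}{45423584747768638652893108788201} - \frac{30496253399375 \sqrt{5983}}{90847169495537277305786217576402} \approx 7.624 \cdot 10^{-8}$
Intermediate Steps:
$R{\left(W \right)} = 3 W^{2} \left(196 + W\right)$ ($R{\left(W \right)} = \left(W + 2 W\right) \left(196 + W\right) W = 3 W \left(196 + W\right) W = 3 W^{2} \left(196 + W\right)$)
$\frac{1}{R{\left(118 \right)} + \left(\frac{\sqrt{-744 + 24676}}{34631} + \frac{18608}{29675}\right)} = \frac{1}{3 \cdot 118^{2} \left(196 + 118\right) + \left(\frac{\sqrt{-744 + 24676}}{34631} + \frac{18608}{29675}\right)} = \frac{1}{3 \cdot 13924 \cdot 314 + \left(\sqrt{23932} \cdot \frac{1}{34631} + 18608 \cdot \frac{1}{29675}\right)} = \frac{1}{13116408 + \left(2 \sqrt{5983} \cdot \frac{1}{34631} + \frac{18608}{29675}\right)} = \frac{1}{13116408 + \left(\frac{2 \sqrt{5983}}{34631} + \frac{18608}{29675}\right)} = \frac{1}{13116408 + \left(\frac{18608}{29675} + \frac{2 \sqrt{5983}}{34631}\right)} = \frac{1}{\frac{389229426008}{29675} + \frac{2 \sqrt{5983}}{34631}}$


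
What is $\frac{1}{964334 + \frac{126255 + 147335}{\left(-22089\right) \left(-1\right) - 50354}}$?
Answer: $\frac{5653}{5451325384} \approx 1.037 \cdot 10^{-6}$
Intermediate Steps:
$\frac{1}{964334 + \frac{126255 + 147335}{\left(-22089\right) \left(-1\right) - 50354}} = \frac{1}{964334 + \frac{273590}{22089 - 50354}} = \frac{1}{964334 + \frac{273590}{-28265}} = \frac{1}{964334 + 273590 \left(- \frac{1}{28265}\right)} = \frac{1}{964334 - \frac{54718}{5653}} = \frac{1}{\frac{5451325384}{5653}} = \frac{5653}{5451325384}$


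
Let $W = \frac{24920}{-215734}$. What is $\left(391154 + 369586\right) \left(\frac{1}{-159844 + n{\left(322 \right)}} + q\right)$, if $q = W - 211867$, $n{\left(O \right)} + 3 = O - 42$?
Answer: $- \frac{924719959466854093000}{5737337863} \approx -1.6118 \cdot 10^{11}$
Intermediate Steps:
$n{\left(O \right)} = -45 + O$ ($n{\left(O \right)} = -3 + \left(O - 42\right) = -3 + \left(-42 + O\right) = -45 + O$)
$W = - \frac{12460}{107867}$ ($W = 24920 \left(- \frac{1}{215734}\right) = - \frac{12460}{107867} \approx -0.11551$)
$q = - \frac{22853470149}{107867}$ ($q = - \frac{12460}{107867} - 211867 = - \frac{22853470149}{107867} \approx -2.1187 \cdot 10^{5}$)
$\left(391154 + 369586\right) \left(\frac{1}{-159844 + n{\left(322 \right)}} + q\right) = \left(391154 + 369586\right) \left(\frac{1}{-159844 + \left(-45 + 322\right)} - \frac{22853470149}{107867}\right) = 760740 \left(\frac{1}{-159844 + 277} - \frac{22853470149}{107867}\right) = 760740 \left(\frac{1}{-159567} - \frac{22853470149}{107867}\right) = 760740 \left(- \frac{1}{159567} - \frac{22853470149}{107867}\right) = 760740 \left(- \frac{3646659671373350}{17212013589}\right) = - \frac{924719959466854093000}{5737337863}$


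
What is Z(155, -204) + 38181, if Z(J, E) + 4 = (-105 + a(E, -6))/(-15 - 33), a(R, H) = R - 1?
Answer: 916403/24 ≈ 38183.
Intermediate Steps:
a(R, H) = -1 + R
Z(J, E) = -43/24 - E/48 (Z(J, E) = -4 + (-105 + (-1 + E))/(-15 - 33) = -4 + (-106 + E)/(-48) = -4 + (-106 + E)*(-1/48) = -4 + (53/24 - E/48) = -43/24 - E/48)
Z(155, -204) + 38181 = (-43/24 - 1/48*(-204)) + 38181 = (-43/24 + 17/4) + 38181 = 59/24 + 38181 = 916403/24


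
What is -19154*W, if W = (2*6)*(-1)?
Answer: 229848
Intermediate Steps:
W = -12 (W = 12*(-1) = -12)
-19154*W = -19154*(-12) = 229848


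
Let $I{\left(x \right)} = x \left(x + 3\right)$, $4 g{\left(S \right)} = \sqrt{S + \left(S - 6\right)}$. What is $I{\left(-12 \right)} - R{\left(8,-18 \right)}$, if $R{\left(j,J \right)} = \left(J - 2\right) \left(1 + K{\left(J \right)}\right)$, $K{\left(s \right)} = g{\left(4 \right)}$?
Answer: $128 + 5 \sqrt{2} \approx 135.07$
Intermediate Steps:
$g{\left(S \right)} = \frac{\sqrt{-6 + 2 S}}{4}$ ($g{\left(S \right)} = \frac{\sqrt{S + \left(S - 6\right)}}{4} = \frac{\sqrt{S + \left(-6 + S\right)}}{4} = \frac{\sqrt{-6 + 2 S}}{4}$)
$K{\left(s \right)} = \frac{\sqrt{2}}{4}$ ($K{\left(s \right)} = \frac{\sqrt{-6 + 2 \cdot 4}}{4} = \frac{\sqrt{-6 + 8}}{4} = \frac{\sqrt{2}}{4}$)
$R{\left(j,J \right)} = \left(1 + \frac{\sqrt{2}}{4}\right) \left(-2 + J\right)$ ($R{\left(j,J \right)} = \left(J - 2\right) \left(1 + \frac{\sqrt{2}}{4}\right) = \left(-2 + J\right) \left(1 + \frac{\sqrt{2}}{4}\right) = \left(1 + \frac{\sqrt{2}}{4}\right) \left(-2 + J\right)$)
$I{\left(x \right)} = x \left(3 + x\right)$
$I{\left(-12 \right)} - R{\left(8,-18 \right)} = - 12 \left(3 - 12\right) - \left(-2 - 18 - \frac{\sqrt{2}}{2} + \frac{1}{4} \left(-18\right) \sqrt{2}\right) = \left(-12\right) \left(-9\right) - \left(-2 - 18 - \frac{\sqrt{2}}{2} - \frac{9 \sqrt{2}}{2}\right) = 108 - \left(-20 - 5 \sqrt{2}\right) = 108 + \left(20 + 5 \sqrt{2}\right) = 128 + 5 \sqrt{2}$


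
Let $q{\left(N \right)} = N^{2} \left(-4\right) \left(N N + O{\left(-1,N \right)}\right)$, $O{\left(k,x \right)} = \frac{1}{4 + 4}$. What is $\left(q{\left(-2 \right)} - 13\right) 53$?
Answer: $-4187$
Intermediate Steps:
$O{\left(k,x \right)} = \frac{1}{8}$
$q{\left(N \right)} = - 4 N^{2} \left(\frac{1}{8} + N^{2}\right)$ ($q{\left(N \right)} = N^{2} \left(-4\right) \left(N N + \frac{1}{8}\right) = - 4 N^{2} \left(N^{2} + \frac{1}{8}\right) = - 4 N^{2} \left(\frac{1}{8} + N^{2}\right)$)
$\left(q{\left(-2 \right)} - 13\right) 53 = \left(\left(- 4 \left(-2\right)^{4} - \frac{\left(-2\right)^{2}}{2}\right) - 13\right) 53 = \left(\left(\left(-4\right) 16 - 2\right) - 13\right) 53 = \left(\left(-64 - 2\right) - 13\right) 53 = \left(-66 - 13\right) 53 = \left(-79\right) 53 = -4187$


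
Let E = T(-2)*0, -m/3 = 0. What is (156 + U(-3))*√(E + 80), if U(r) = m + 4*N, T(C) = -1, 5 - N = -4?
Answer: 768*√5 ≈ 1717.3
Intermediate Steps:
N = 9 (N = 5 - 1*(-4) = 5 + 4 = 9)
m = 0 (m = -3*0 = 0)
E = 0 (E = -1*0 = 0)
U(r) = 36 (U(r) = 0 + 4*9 = 0 + 36 = 36)
(156 + U(-3))*√(E + 80) = (156 + 36)*√(0 + 80) = 192*√80 = 192*(4*√5) = 768*√5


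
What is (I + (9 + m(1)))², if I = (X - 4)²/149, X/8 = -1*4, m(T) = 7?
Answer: 13542400/22201 ≈ 609.99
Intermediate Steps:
X = -32 (X = 8*(-1*4) = 8*(-4) = -32)
I = 1296/149 (I = (-32 - 4)²/149 = (-36)²*(1/149) = 1296*(1/149) = 1296/149 ≈ 8.6980)
(I + (9 + m(1)))² = (1296/149 + (9 + 7))² = (1296/149 + 16)² = (3680/149)² = 13542400/22201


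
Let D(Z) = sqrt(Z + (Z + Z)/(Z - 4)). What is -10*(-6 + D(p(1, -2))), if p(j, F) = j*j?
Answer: 60 - 10*sqrt(3)/3 ≈ 54.227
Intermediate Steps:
p(j, F) = j**2
D(Z) = sqrt(Z + 2*Z/(-4 + Z)) (D(Z) = sqrt(Z + (2*Z)/(-4 + Z)) = sqrt(Z + 2*Z/(-4 + Z)))
-10*(-6 + D(p(1, -2))) = -10*(-6 + sqrt(1**2*(-2 + 1**2)/(-4 + 1**2))) = -10*(-6 + sqrt(1*(-2 + 1)/(-4 + 1))) = -10*(-6 + sqrt(1*(-1)/(-3))) = -10*(-6 + sqrt(1*(-1/3)*(-1))) = -10*(-6 + sqrt(1/3)) = -10*(-6 + sqrt(3)/3) = 60 - 10*sqrt(3)/3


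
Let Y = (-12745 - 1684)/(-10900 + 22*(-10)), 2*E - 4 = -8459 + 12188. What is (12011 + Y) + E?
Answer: 154332229/11120 ≈ 13879.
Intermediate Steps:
E = 3733/2 (E = 2 + (-8459 + 12188)/2 = 2 + (1/2)*3729 = 2 + 3729/2 = 3733/2 ≈ 1866.5)
Y = 14429/11120 (Y = -14429/(-10900 - 220) = -14429/(-11120) = -14429*(-1/11120) = 14429/11120 ≈ 1.2976)
(12011 + Y) + E = (12011 + 14429/11120) + 3733/2 = 133576749/11120 + 3733/2 = 154332229/11120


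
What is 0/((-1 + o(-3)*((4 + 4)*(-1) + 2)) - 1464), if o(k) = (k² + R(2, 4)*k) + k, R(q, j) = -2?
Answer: 0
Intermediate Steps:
o(k) = k² - k (o(k) = (k² - 2*k) + k = k² - k)
0/((-1 + o(-3)*((4 + 4)*(-1) + 2)) - 1464) = 0/((-1 + (-3*(-1 - 3))*((4 + 4)*(-1) + 2)) - 1464) = 0/((-1 + (-3*(-4))*(8*(-1) + 2)) - 1464) = 0/((-1 + 12*(-8 + 2)) - 1464) = 0/((-1 + 12*(-6)) - 1464) = 0/((-1 - 72) - 1464) = 0/(-73 - 1464) = 0/(-1537) = 0*(-1/1537) = 0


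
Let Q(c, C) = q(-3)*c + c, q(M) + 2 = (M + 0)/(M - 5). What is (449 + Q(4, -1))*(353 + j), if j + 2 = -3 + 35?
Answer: 342019/2 ≈ 1.7101e+5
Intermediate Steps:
q(M) = -2 + M/(-5 + M) (q(M) = -2 + (M + 0)/(M - 5) = -2 + M/(-5 + M))
Q(c, C) = -5*c/8 (Q(c, C) = ((10 - 1*(-3))/(-5 - 3))*c + c = ((10 + 3)/(-8))*c + c = (-⅛*13)*c + c = -13*c/8 + c = -5*c/8)
j = 30 (j = -2 + (-3 + 35) = -2 + 32 = 30)
(449 + Q(4, -1))*(353 + j) = (449 - 5/8*4)*(353 + 30) = (449 - 5/2)*383 = (893/2)*383 = 342019/2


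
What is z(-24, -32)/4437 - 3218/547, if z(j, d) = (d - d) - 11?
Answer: -14284283/2427039 ≈ -5.8855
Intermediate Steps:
z(j, d) = -11 (z(j, d) = 0 - 11 = -11)
z(-24, -32)/4437 - 3218/547 = -11/4437 - 3218/547 = -14284283/2427039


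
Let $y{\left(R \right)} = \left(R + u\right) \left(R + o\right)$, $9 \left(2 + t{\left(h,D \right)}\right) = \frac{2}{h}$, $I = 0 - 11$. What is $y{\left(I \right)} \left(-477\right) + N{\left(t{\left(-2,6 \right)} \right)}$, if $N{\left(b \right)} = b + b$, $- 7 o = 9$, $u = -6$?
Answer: $- \frac{6276632}{63} \approx -99629.0$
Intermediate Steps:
$o = - \frac{9}{7}$ ($o = \left(- \frac{1}{7}\right) 9 = - \frac{9}{7} \approx -1.2857$)
$I = -11$ ($I = 0 - 11 = -11$)
$t{\left(h,D \right)} = -2 + \frac{2}{9 h}$ ($t{\left(h,D \right)} = -2 + \frac{2 \frac{1}{h}}{9} = -2 + \frac{2}{9 h}$)
$N{\left(b \right)} = 2 b$
$y{\left(R \right)} = \left(-6 + R\right) \left(- \frac{9}{7} + R\right)$ ($y{\left(R \right)} = \left(R - 6\right) \left(R - \frac{9}{7}\right) = \left(-6 + R\right) \left(- \frac{9}{7} + R\right)$)
$y{\left(I \right)} \left(-477\right) + N{\left(t{\left(-2,6 \right)} \right)} = \left(\frac{54}{7} + \left(-11\right)^{2} - - \frac{561}{7}\right) \left(-477\right) + 2 \left(-2 + \frac{2}{9 \left(-2\right)}\right) = \left(\frac{54}{7} + 121 + \frac{561}{7}\right) \left(-477\right) + 2 \left(-2 + \frac{2}{9} \left(- \frac{1}{2}\right)\right) = \frac{1462}{7} \left(-477\right) + 2 \left(-2 - \frac{1}{9}\right) = - \frac{697374}{7} + 2 \left(- \frac{19}{9}\right) = - \frac{697374}{7} - \frac{38}{9} = - \frac{6276632}{63}$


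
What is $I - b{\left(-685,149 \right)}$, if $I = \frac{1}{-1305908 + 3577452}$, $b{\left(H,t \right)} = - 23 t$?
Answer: $\frac{7784581289}{2271544} \approx 3427.0$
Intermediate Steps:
$I = \frac{1}{2271544} \approx 4.4023 \cdot 10^{-7}$
$I - b{\left(-685,149 \right)} = \frac{1}{2271544} - \left(-23\right) 149 = \frac{1}{2271544} - -3427 = \frac{1}{2271544} + 3427 = \frac{7784581289}{2271544}$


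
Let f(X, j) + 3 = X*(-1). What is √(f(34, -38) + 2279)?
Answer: √2242 ≈ 47.350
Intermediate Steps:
f(X, j) = -3 - X (f(X, j) = -3 + X*(-1) = -3 - X)
√(f(34, -38) + 2279) = √((-3 - 1*34) + 2279) = √((-3 - 34) + 2279) = √(-37 + 2279) = √2242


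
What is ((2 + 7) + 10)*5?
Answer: 95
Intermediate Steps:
((2 + 7) + 10)*5 = (9 + 10)*5 = 19*5 = 95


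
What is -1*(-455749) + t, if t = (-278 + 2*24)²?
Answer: 508649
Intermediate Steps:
t = 52900 (t = (-278 + 48)² = (-230)² = 52900)
-1*(-455749) + t = -1*(-455749) + 52900 = 455749 + 52900 = 508649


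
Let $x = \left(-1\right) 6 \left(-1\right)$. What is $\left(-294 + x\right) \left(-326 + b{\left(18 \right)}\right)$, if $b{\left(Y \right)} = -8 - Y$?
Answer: $101376$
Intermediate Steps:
$x = 6$ ($x = \left(-6\right) \left(-1\right) = 6$)
$\left(-294 + x\right) \left(-326 + b{\left(18 \right)}\right) = \left(-294 + 6\right) \left(-326 - 26\right) = - 288 \left(-326 - 26\right) = \left(-288\right) \left(-352\right) = 101376$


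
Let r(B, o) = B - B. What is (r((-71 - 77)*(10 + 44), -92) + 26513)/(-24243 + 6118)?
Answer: -26513/18125 ≈ -1.4628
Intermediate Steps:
r(B, o) = 0
(r((-71 - 77)*(10 + 44), -92) + 26513)/(-24243 + 6118) = (0 + 26513)/(-24243 + 6118) = 26513/(-18125) = 26513*(-1/18125) = -26513/18125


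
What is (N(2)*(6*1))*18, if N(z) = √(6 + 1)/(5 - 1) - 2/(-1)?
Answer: 216 + 27*√7 ≈ 287.44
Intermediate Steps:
N(z) = 2 + √7/4 (N(z) = √7/4 - 2*(-1) = √7*(¼) + 2 = √7/4 + 2 = 2 + √7/4)
(N(2)*(6*1))*18 = ((2 + √7/4)*(6*1))*18 = ((2 + √7/4)*6)*18 = (12 + 3*√7/2)*18 = 216 + 27*√7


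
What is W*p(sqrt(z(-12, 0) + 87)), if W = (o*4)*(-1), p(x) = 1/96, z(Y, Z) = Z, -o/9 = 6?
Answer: 9/4 ≈ 2.2500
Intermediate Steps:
o = -54 (o = -9*6 = -54)
p(x) = 1/96
W = 216 (W = -54*4*(-1) = -216*(-1) = 216)
W*p(sqrt(z(-12, 0) + 87)) = 216*(1/96) = 9/4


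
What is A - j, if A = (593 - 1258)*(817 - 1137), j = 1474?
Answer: 211326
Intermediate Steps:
A = 212800 (A = -665*(-320) = 212800)
A - j = 212800 - 1*1474 = 212800 - 1474 = 211326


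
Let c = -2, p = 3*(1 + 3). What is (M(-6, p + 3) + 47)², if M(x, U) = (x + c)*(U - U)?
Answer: 2209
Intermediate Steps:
p = 12 (p = 3*4 = 12)
M(x, U) = 0 (M(x, U) = (x - 2)*(U - U) = (-2 + x)*0 = 0)
(M(-6, p + 3) + 47)² = (0 + 47)² = 47² = 2209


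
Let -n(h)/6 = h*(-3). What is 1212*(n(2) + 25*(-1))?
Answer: 13332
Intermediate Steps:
n(h) = 18*h (n(h) = -6*h*(-3) = -(-18)*h = 18*h)
1212*(n(2) + 25*(-1)) = 1212*(18*2 + 25*(-1)) = 1212*(36 - 25) = 1212*11 = 13332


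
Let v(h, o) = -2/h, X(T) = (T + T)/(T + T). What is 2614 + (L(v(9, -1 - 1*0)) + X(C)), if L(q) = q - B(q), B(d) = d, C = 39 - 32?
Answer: 2615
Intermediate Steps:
C = 7
X(T) = 1 (X(T) = (2*T)/((2*T)) = (2*T)*(1/(2*T)) = 1)
L(q) = 0 (L(q) = q - q = 0)
2614 + (L(v(9, -1 - 1*0)) + X(C)) = 2614 + (0 + 1) = 2614 + 1 = 2615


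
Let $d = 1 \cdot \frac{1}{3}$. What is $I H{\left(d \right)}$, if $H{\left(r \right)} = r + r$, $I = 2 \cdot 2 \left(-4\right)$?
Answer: $- \frac{32}{3} \approx -10.667$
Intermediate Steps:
$I = -16$ ($I = 4 \left(-4\right) = -16$)
$d = \frac{1}{3}$ ($d = 1 \cdot \frac{1}{3} = \frac{1}{3} \approx 0.33333$)
$H{\left(r \right)} = 2 r$
$I H{\left(d \right)} = - 16 \cdot 2 \cdot \frac{1}{3} = \left(-16\right) \frac{2}{3} = - \frac{32}{3}$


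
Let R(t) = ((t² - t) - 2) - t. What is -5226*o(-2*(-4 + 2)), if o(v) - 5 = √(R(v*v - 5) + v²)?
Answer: -26130 - 5226*√113 ≈ -81683.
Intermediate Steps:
R(t) = -2 + t² - 2*t (R(t) = (-2 + t² - t) - t = -2 + t² - 2*t)
o(v) = 5 + √(8 + (-5 + v²)² - v²) (o(v) = 5 + √((-2 + (v*v - 5)² - 2*(v*v - 5)) + v²) = 5 + √((-2 + (v² - 5)² - 2*(v² - 5)) + v²) = 5 + √((-2 + (-5 + v²)² - 2*(-5 + v²)) + v²) = 5 + √((-2 + (-5 + v²)² + (10 - 2*v²)) + v²) = 5 + √((8 + (-5 + v²)² - 2*v²) + v²) = 5 + √(8 + (-5 + v²)² - v²))
-5226*o(-2*(-4 + 2)) = -5226*(5 + √(33 + (-2*(-4 + 2))⁴ - 11*4*(-4 + 2)²)) = -5226*(5 + √(33 + (-2*(-2))⁴ - 11*(-2*(-2))²)) = -5226*(5 + √(33 + 4⁴ - 11*4²)) = -5226*(5 + √(33 + 256 - 11*16)) = -5226*(5 + √(33 + 256 - 176)) = -5226*(5 + √113) = -26130 - 5226*√113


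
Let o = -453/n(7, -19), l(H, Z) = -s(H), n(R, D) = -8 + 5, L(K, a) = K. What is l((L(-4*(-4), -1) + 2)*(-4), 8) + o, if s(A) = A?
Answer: 223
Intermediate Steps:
n(R, D) = -3
l(H, Z) = -H
o = 151 (o = -453/(-3) = -453*(-⅓) = 151)
l((L(-4*(-4), -1) + 2)*(-4), 8) + o = -(-4*(-4) + 2)*(-4) + 151 = -(16 + 2)*(-4) + 151 = -18*(-4) + 151 = -1*(-72) + 151 = 72 + 151 = 223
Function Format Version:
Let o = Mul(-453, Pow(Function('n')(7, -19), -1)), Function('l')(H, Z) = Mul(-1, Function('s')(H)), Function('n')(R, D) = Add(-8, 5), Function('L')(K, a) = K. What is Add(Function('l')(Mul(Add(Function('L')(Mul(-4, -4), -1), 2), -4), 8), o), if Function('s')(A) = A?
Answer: 223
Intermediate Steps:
Function('n')(R, D) = -3
Function('l')(H, Z) = Mul(-1, H)
o = 151 (o = Mul(-453, Pow(-3, -1)) = Mul(-453, Rational(-1, 3)) = 151)
Add(Function('l')(Mul(Add(Function('L')(Mul(-4, -4), -1), 2), -4), 8), o) = Add(Mul(-1, Mul(Add(Mul(-4, -4), 2), -4)), 151) = Add(Mul(-1, Mul(Add(16, 2), -4)), 151) = Add(Mul(-1, Mul(18, -4)), 151) = Add(Mul(-1, -72), 151) = Add(72, 151) = 223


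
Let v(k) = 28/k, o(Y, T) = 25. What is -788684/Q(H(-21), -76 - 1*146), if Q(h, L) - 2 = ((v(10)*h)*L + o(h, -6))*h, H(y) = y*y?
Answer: 135980/20841097 ≈ 0.0065246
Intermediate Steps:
H(y) = y²
Q(h, L) = 2 + h*(25 + 14*L*h/5) (Q(h, L) = 2 + (((28/10)*h)*L + 25)*h = 2 + (((28*(⅒))*h)*L + 25)*h = 2 + ((14*h/5)*L + 25)*h = 2 + (14*L*h/5 + 25)*h = 2 + (25 + 14*L*h/5)*h = 2 + h*(25 + 14*L*h/5))
-788684/Q(H(-21), -76 - 1*146) = -788684/(2 + 25*(-21)² + 14*(-76 - 1*146)*((-21)²)²/5) = -788684/(2 + 25*441 + (14/5)*(-76 - 146)*441²) = -788684/(2 + 11025 + (14/5)*(-222)*194481) = -788684/(2 + 11025 - 604446948/5) = -788684/(-604391813/5) = -788684*(-5/604391813) = 135980/20841097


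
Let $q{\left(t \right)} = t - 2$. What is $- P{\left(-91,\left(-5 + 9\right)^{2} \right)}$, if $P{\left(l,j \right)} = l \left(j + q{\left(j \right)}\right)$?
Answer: $2730$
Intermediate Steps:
$q{\left(t \right)} = -2 + t$
$P{\left(l,j \right)} = l \left(-2 + 2 j\right)$ ($P{\left(l,j \right)} = l \left(j + \left(-2 + j\right)\right) = l \left(-2 + 2 j\right)$)
$- P{\left(-91,\left(-5 + 9\right)^{2} \right)} = - 2 \left(-91\right) \left(-1 + \left(-5 + 9\right)^{2}\right) = - 2 \left(-91\right) \left(-1 + 4^{2}\right) = - 2 \left(-91\right) \left(-1 + 16\right) = - 2 \left(-91\right) 15 = \left(-1\right) \left(-2730\right) = 2730$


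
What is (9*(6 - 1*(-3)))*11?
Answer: 891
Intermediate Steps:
(9*(6 - 1*(-3)))*11 = (9*(6 + 3))*11 = (9*9)*11 = 81*11 = 891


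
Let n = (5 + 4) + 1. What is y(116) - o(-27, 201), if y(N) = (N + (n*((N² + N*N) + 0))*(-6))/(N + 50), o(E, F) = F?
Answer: -823985/83 ≈ -9927.5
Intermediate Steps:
n = 10 (n = 9 + 1 = 10)
y(N) = (N - 120*N²)/(50 + N) (y(N) = (N + (10*((N² + N*N) + 0))*(-6))/(N + 50) = (N + (10*((N² + N²) + 0))*(-6))/(50 + N) = (N + (10*(2*N² + 0))*(-6))/(50 + N) = (N + (10*(2*N²))*(-6))/(50 + N) = (N + (20*N²)*(-6))/(50 + N) = (N - 120*N²)/(50 + N))
y(116) - o(-27, 201) = 116*(1 - 120*116)/(50 + 116) - 1*201 = 116*(1 - 13920)/166 - 201 = 116*(1/166)*(-13919) - 201 = -807302/83 - 201 = -823985/83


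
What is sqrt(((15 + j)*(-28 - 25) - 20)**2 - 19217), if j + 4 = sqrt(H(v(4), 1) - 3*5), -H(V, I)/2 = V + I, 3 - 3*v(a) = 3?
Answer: sqrt(296639 + 63918*I*sqrt(17)) ≈ 588.83 + 223.78*I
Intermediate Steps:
v(a) = 0 (v(a) = 1 - 1/3*3 = 1 - 1 = 0)
H(V, I) = -2*I - 2*V (H(V, I) = -2*(V + I) = -2*(I + V) = -2*I - 2*V)
j = -4 + I*sqrt(17) (j = -4 + sqrt((-2*1 - 2*0) - 3*5) = -4 + sqrt((-2 + 0) - 15) = -4 + sqrt(-2 - 15) = -4 + sqrt(-17) = -4 + I*sqrt(17) ≈ -4.0 + 4.1231*I)
sqrt(((15 + j)*(-28 - 25) - 20)**2 - 19217) = sqrt(((15 + (-4 + I*sqrt(17)))*(-28 - 25) - 20)**2 - 19217) = sqrt(((11 + I*sqrt(17))*(-53) - 20)**2 - 19217) = sqrt(((-583 - 53*I*sqrt(17)) - 20)**2 - 19217) = sqrt((-603 - 53*I*sqrt(17))**2 - 19217) = sqrt(-19217 + (-603 - 53*I*sqrt(17))**2)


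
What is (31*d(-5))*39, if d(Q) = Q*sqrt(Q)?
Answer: -6045*I*sqrt(5) ≈ -13517.0*I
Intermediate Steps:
d(Q) = Q**(3/2)
(31*d(-5))*39 = (31*(-5)**(3/2))*39 = (31*(-5*I*sqrt(5)))*39 = -155*I*sqrt(5)*39 = -6045*I*sqrt(5)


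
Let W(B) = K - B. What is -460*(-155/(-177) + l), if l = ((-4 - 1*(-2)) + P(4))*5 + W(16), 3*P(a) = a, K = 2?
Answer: 446660/59 ≈ 7570.5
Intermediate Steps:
P(a) = a/3
W(B) = 2 - B
l = -52/3 (l = ((-4 - 1*(-2)) + (⅓)*4)*5 + (2 - 1*16) = ((-4 + 2) + 4/3)*5 + (2 - 16) = (-2 + 4/3)*5 - 14 = -⅔*5 - 14 = -10/3 - 14 = -52/3 ≈ -17.333)
-460*(-155/(-177) + l) = -460*(-155/(-177) - 52/3) = -460*(-155*(-1/177) - 52/3) = -460*(155/177 - 52/3) = -460*(-971/59) = 446660/59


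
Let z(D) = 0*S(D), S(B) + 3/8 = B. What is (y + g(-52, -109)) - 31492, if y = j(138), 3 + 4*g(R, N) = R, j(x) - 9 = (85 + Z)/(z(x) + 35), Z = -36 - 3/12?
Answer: -440935/14 ≈ -31495.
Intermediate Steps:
Z = -145/4 (Z = -36 - 3*1/12 = -36 - ¼ = -145/4 ≈ -36.250)
S(B) = -3/8 + B
z(D) = 0 (z(D) = 0*(-3/8 + D) = 0)
j(x) = 291/28 (j(x) = 9 + (85 - 145/4)/(0 + 35) = 9 + (195/4)/35 = 9 + (195/4)*(1/35) = 9 + 39/28 = 291/28)
g(R, N) = -¾ + R/4
y = 291/28 ≈ 10.393
(y + g(-52, -109)) - 31492 = (291/28 + (-¾ + (¼)*(-52))) - 31492 = (291/28 + (-¾ - 13)) - 31492 = (291/28 - 55/4) - 31492 = -47/14 - 31492 = -440935/14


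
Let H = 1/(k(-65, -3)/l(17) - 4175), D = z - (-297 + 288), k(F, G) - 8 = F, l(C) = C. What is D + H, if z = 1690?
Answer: 120683351/71032 ≈ 1699.0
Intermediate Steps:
k(F, G) = 8 + F
D = 1699 (D = 1690 - (-297 + 288) = 1690 - 1*(-9) = 1690 + 9 = 1699)
H = -17/71032 (H = 1/((8 - 65)/17 - 4175) = 1/(-57*1/17 - 4175) = 1/(-57/17 - 4175) = 1/(-71032/17) = -17/71032 ≈ -0.00023933)
D + H = 1699 - 17/71032 = 120683351/71032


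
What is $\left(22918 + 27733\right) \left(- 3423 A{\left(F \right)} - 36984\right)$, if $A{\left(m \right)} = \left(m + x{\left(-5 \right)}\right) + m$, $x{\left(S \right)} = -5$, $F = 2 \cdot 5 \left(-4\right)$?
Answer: $12863885121$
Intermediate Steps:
$F = -40$ ($F = 10 \left(-4\right) = -40$)
$A{\left(m \right)} = -5 + 2 m$ ($A{\left(m \right)} = \left(m - 5\right) + m = \left(-5 + m\right) + m = -5 + 2 m$)
$\left(22918 + 27733\right) \left(- 3423 A{\left(F \right)} - 36984\right) = \left(22918 + 27733\right) \left(- 3423 \left(-5 + 2 \left(-40\right)\right) - 36984\right) = 50651 \left(- 3423 \left(-5 - 80\right) - 36984\right) = 50651 \left(\left(-3423\right) \left(-85\right) - 36984\right) = 50651 \left(290955 - 36984\right) = 50651 \cdot 253971 = 12863885121$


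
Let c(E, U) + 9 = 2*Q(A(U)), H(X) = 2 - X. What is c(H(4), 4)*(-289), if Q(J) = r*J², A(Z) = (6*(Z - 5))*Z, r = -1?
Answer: 335529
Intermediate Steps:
A(Z) = Z*(-30 + 6*Z) (A(Z) = (6*(-5 + Z))*Z = (-30 + 6*Z)*Z = Z*(-30 + 6*Z))
Q(J) = -J²
c(E, U) = -9 - 72*U²*(-5 + U)² (c(E, U) = -9 + 2*(-(6*U*(-5 + U))²) = -9 + 2*(-36*U²*(-5 + U)²) = -9 - 72*U²*(-5 + U)²)
c(H(4), 4)*(-289) = (-9 - 72*4²*(-5 + 4)²)*(-289) = (-9 - 72*16*(-1)²)*(-289) = (-9 - 72*16*1)*(-289) = (-9 - 1152)*(-289) = -1161*(-289) = 335529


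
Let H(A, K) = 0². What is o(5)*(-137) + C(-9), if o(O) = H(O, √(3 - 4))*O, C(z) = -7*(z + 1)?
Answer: 56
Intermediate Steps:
C(z) = -7 - 7*z (C(z) = -7*(1 + z) = -7 - 7*z)
H(A, K) = 0
o(O) = 0 (o(O) = 0*O = 0)
o(5)*(-137) + C(-9) = 0*(-137) + (-7 - 7*(-9)) = 0 + (-7 + 63) = 0 + 56 = 56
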